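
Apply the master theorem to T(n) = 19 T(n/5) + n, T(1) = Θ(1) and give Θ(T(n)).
T(n) = Θ(n^(log_5 19))

Master theorem: compare f(n) = n to n^(log_5 19) where log_5 19 ≈ 1.829. Since 1 < log_5 19, we have f(n) = O(n^(log_5 19 − ε)) for some ε > 0 — Case 1. Hence T(n) = Θ(n^(log_5 19)).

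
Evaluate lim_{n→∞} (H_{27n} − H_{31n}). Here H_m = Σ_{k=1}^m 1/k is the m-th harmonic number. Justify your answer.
lim = ln(27/31)

Euler-Maclaurin gives H_m = ln m + γ + 1/(2m) + O(1/m^2). The γ and O(1/m) terms cancel in the difference:
  H_{27n} − H_{31n} = ln(27n) − ln(31n) + O(1/n) = ln(27/31) + O(1/n).
Hence the limit is ln(27/31).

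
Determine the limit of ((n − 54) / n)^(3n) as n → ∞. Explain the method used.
lim = e^(−162)

Rewrite as (1 − 54/n)^(3n). By the standard limit (1 + x/n)^n → e^x, we have (1 − 54/n)^n → e^(−54), and raising to the 3rd power gives e^(−162).
More precisely, ln[(1 − 54/n)^(3n)] = 3n · ln(1 − 54/n) = 3n · (-54/n + O(1/n^2)) = -162 + O(1/n) → -162.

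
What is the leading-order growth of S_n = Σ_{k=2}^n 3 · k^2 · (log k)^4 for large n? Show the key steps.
S_n ~ n^3 · (log n)^4

By integral comparison, S_n = ∫_1^n 3 · x^2 · (log x)^4 dx + O(n^2 · (log n)^4). For the integral, the leading term of ∫_1^n x^2 (log x)^4 dx is n^3/3 · (log n)^4 (by repeated integration by parts; each step lowers the log-exponent and produces a relatively O(1/log n) correction). Hence S_n ~ n^3 · (log n)^4.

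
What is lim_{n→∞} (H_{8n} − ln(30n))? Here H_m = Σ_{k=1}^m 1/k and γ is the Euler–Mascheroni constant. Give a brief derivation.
lim = ln(4/15) + γ

By Euler-Maclaurin, H_m = ln m + γ + O(1/m). So
  H_{8n} − ln(30n) = ln(8n) + γ − ln(30n) + O(1/n)
                       = ln(8/30) + γ + O(1/n).
Hence the limit is ln(8/30) + γ (= ln(4/15)).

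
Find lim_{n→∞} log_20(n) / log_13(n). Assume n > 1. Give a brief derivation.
lim = ln(13) / ln(20) = log_20(13)

Change of base: log_20(n) = ln n / ln 20 and log_13(n) = ln n / ln 13. The ratio is (ln n / ln 20) · (ln 13 / ln n) = ln 13 / ln 20, a constant independent of n. So the limit is ln 13 / ln 20 = log_20(13).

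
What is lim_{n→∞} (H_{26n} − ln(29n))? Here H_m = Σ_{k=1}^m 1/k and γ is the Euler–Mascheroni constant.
lim = ln(26/29) + γ

By Euler-Maclaurin, H_m = ln m + γ + O(1/m). So
  H_{26n} − ln(29n) = ln(26n) + γ − ln(29n) + O(1/n)
                       = ln(26/29) + γ + O(1/n).
Hence the limit is ln(26/29) + γ.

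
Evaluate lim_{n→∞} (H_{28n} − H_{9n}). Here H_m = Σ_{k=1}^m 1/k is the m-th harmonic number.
lim = ln(28/9)

Euler-Maclaurin gives H_m = ln m + γ + 1/(2m) + O(1/m^2). The γ and O(1/m) terms cancel in the difference:
  H_{28n} − H_{9n} = ln(28n) − ln(9n) + O(1/n) = ln(28/9) + O(1/n).
Hence the limit is ln(28/9).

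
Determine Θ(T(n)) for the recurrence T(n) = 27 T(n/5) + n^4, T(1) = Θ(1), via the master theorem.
T(n) = Θ(n^4)

log_5 27 ≈ 2.048. f(n) = n^4 dominates n^(log_5 27) since 4 > 2.048, and the regularity condition a·f(n/b) = 27·(n/5)^4 = (27/625)·n^4 ≤ c·f(n) holds with c = 27/625 ≈ 0.0432 < 1. So this is Case 3: T(n) = Θ(f(n)) = Θ(n^4).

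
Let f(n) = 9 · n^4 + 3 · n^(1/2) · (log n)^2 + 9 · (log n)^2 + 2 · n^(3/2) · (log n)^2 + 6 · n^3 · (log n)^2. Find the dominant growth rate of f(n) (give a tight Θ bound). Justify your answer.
f(n) ∈ Θ(n^4)

Compare the terms by growth order. For large n, n^a · (log n)^b dominates n^a' · (log n)^b' iff a > a', or (a = a' and b > b'). Ranking the 5 terms shows the dominant one is 9 · n^4. Hence f(n) ∈ Θ(n^4).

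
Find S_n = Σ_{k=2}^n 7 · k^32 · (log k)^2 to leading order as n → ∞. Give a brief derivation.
S_n ~ 7 · n^33 · (log n)^2 / 33

By integral comparison, S_n = ∫_1^n 7 · x^32 · (log x)^2 dx + O(n^32 · (log n)^2). For the integral, the leading term of ∫_1^n x^32 (log x)^2 dx is n^33/33 · (log n)^2 (by repeated integration by parts; each step lowers the log-exponent and produces a relatively O(1/log n) correction). Hence S_n ~ 7 · n^33 · (log n)^2 / 33.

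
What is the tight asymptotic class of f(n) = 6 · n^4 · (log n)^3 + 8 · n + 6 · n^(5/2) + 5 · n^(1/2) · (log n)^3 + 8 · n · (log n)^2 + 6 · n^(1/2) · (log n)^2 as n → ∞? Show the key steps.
f(n) ∈ Θ(n^4 · (log n)^3)

Compare the terms by growth order. For large n, n^a · (log n)^b dominates n^a' · (log n)^b' iff a > a', or (a = a' and b > b'). Ranking the 6 terms shows the dominant one is 6 · n^4 · (log n)^3. Hence f(n) ∈ Θ(n^4 · (log n)^3).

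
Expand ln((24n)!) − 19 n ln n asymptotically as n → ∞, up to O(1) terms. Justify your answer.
ln((24n)!) − 19 n ln n = 5 n ln n + 24(ln 24 − 1) n + (1/2) ln(2π·24n) + O(1/n)

Stirling: ln((24n)!) = 24n ln(24n) − 24n + (1/2) ln(2π·24n) + O(1/n).
Expand 24n ln(24n) = 24n (ln n + ln 24) = 24n ln n + 24n ln 24.
Subtract 19n ln n: leading term is (24 − 19) n ln n = 5 n ln n. The next term is 24n ln 24 − 24n = 24(ln 24 − 1) n. Then the (1/2) ln(2π·24n) correction.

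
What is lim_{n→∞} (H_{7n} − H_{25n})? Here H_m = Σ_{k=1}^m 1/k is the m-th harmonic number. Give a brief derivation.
lim = ln(7/25)

Euler-Maclaurin gives H_m = ln m + γ + 1/(2m) + O(1/m^2). The γ and O(1/m) terms cancel in the difference:
  H_{7n} − H_{25n} = ln(7n) − ln(25n) + O(1/n) = ln(7/25) + O(1/n).
Hence the limit is ln(7/25).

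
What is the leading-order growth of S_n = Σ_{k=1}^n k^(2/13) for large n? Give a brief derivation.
S_n ~ (13/15) · n^(15/13)

Integral comparison: Σ_{k=1}^n k^(2/13) = ∫_0^n x^(2/13) dx + O(n^(2/13)). The integral is n^(1 + 2/13) / (1 + 2/13) = n^((2+13)/13) / ((2+13)/13) = (13/15) · n^(15/13).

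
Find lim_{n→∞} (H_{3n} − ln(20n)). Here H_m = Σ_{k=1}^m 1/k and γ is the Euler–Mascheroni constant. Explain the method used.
lim = ln(3/20) + γ

By Euler-Maclaurin, H_m = ln m + γ + O(1/m). So
  H_{3n} − ln(20n) = ln(3n) + γ − ln(20n) + O(1/n)
                       = ln(3/20) + γ + O(1/n).
Hence the limit is ln(3/20) + γ.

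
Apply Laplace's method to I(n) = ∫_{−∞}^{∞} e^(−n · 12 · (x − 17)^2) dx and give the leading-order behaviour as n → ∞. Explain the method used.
I(n) = sqrt(π/(12n))

Here φ(x) = 12 · (x − 17)^2 has its unique minimum at x* = 17 with φ(x*) = 0 and φ''(x*) = 24. Laplace's method gives
  I(n) ~ e^(−n φ(x*)) · sqrt(2π / (n · φ''(x*))) = sqrt(2π / (24n)) = sqrt(π/(12n)).
This is exact: substituting u = (x − 17)·sqrt(12n) gives I(n) = (1/sqrt(12n)) ∫_{−∞}^{∞} e^(−u^2) du = sqrt(π/(12n)).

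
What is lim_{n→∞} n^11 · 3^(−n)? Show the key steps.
lim = 0

Exponentials with base > 1 dominate every fixed polynomial: for any fixed c, n^c / 3^n → 0 as n → ∞ (e.g. by the ratio test, or by writing 3^n = e^(n ln 3) and noting e^(n ln 3) / n^c → ∞). Hence n^11 · 3^(−n) = n^11 / 3^n → 0.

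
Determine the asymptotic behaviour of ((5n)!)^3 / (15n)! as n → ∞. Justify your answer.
((5n)!)^3/(15n)! ~ ((2π·5n)^(2/2) / sqrt(3)) · 3^(−3·5n)  →  0

Write N = 5n. Stirling: N! ~ sqrt(2π N)(N/e)^N and (3N)! ~ sqrt(2π·3N)·(3N/e)^(3N).
  (N!)^3/(3N)! ~ (2π N)^(3/2) (N/e)^(3N) / [sqrt(2π·3N) (3N/e)^(3N)]
     = (2π N)^(3/2) / sqrt(2π·3N) · (N/(3N))^(3N)
     = (2π N)^((3−1)/2) / sqrt(3) · 3^(−3N).
Since 3^3 > 1, the factor 3^(−3N) decays exponentially, so the ratio → 0. Substituting N = 5n gives the stated form.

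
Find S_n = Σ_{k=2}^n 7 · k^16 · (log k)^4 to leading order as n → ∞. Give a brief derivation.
S_n ~ 7 · n^17 · (log n)^4 / 17

By integral comparison, S_n = ∫_1^n 7 · x^16 · (log x)^4 dx + O(n^16 · (log n)^4). For the integral, the leading term of ∫_1^n x^16 (log x)^4 dx is n^17/17 · (log n)^4 (by repeated integration by parts; each step lowers the log-exponent and produces a relatively O(1/log n) correction). Hence S_n ~ 7 · n^17 · (log n)^4 / 17.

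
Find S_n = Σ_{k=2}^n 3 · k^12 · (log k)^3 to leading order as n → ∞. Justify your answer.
S_n ~ 3 · n^13 · (log n)^3 / 13

By integral comparison, S_n = ∫_1^n 3 · x^12 · (log x)^3 dx + O(n^12 · (log n)^3). For the integral, the leading term of ∫_1^n x^12 (log x)^3 dx is n^13/13 · (log n)^3 (by repeated integration by parts; each step lowers the log-exponent and produces a relatively O(1/log n) correction). Hence S_n ~ 3 · n^13 · (log n)^3 / 13.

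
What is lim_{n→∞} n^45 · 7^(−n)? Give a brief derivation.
lim = 0

Exponentials with base > 1 dominate every fixed polynomial: for any fixed c, n^c / 7^n → 0 as n → ∞ (e.g. by the ratio test, or by writing 7^n = e^(n ln 7) and noting e^(n ln 7) / n^c → ∞). Hence n^45 · 7^(−n) = n^45 / 7^n → 0.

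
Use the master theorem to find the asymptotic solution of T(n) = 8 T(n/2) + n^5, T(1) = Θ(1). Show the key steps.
T(n) = Θ(n^5)

log_2 8 ≈ 3.000. f(n) = n^5 dominates n^(log_2 8) since 5 > 3.000, and the regularity condition a·f(n/b) = 8·(n/2)^5 = (8/32)·n^5 ≤ c·f(n) holds with c = 8/32 ≈ 0.25 < 1. So this is Case 3: T(n) = Θ(f(n)) = Θ(n^5).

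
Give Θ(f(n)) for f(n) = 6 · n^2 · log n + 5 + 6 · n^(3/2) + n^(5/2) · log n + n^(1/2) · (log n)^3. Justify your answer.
f(n) ∈ Θ(n^(5/2) · log n)

Compare the terms by growth order. For large n, n^a · (log n)^b dominates n^a' · (log n)^b' iff a > a', or (a = a' and b > b'). Ranking the 5 terms shows the dominant one is n^(5/2) · log n. Hence f(n) ∈ Θ(n^(5/2) · log n).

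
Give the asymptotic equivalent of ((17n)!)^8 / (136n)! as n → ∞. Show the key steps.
((17n)!)^8/(136n)! ~ ((2π·17n)^(7/2) / sqrt(8)) · 8^(−8·17n)  →  0

Write N = 17n. Stirling: N! ~ sqrt(2π N)(N/e)^N and (8N)! ~ sqrt(2π·8N)·(8N/e)^(8N).
  (N!)^8/(8N)! ~ (2π N)^(8/2) (N/e)^(8N) / [sqrt(2π·8N) (8N/e)^(8N)]
     = (2π N)^(8/2) / sqrt(2π·8N) · (N/(8N))^(8N)
     = (2π N)^((8−1)/2) / sqrt(8) · 8^(−8N).
Since 8^8 > 1, the factor 8^(−8N) decays exponentially, so the ratio → 0. Substituting N = 17n gives the stated form.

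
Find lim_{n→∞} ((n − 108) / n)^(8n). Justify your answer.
lim = e^(−864)

Rewrite as (1 − 108/n)^(8n). By the standard limit (1 + x/n)^n → e^x, we have (1 − 108/n)^n → e^(−108), and raising to the 8th power gives e^(−864).
More precisely, ln[(1 − 108/n)^(8n)] = 8n · ln(1 − 108/n) = 8n · (-108/n + O(1/n^2)) = -864 + O(1/n) → -864.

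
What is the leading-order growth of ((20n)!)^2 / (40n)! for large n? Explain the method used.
((20n)!)^2/(40n)! ~ ((2π·20n)^(1/2) / sqrt(2)) · 2^(−2·20n)  →  0

Write N = 20n. Stirling: N! ~ sqrt(2π N)(N/e)^N and (2N)! ~ sqrt(2π·2N)·(2N/e)^(2N).
  (N!)^2/(2N)! ~ (2π N)^(2/2) (N/e)^(2N) / [sqrt(2π·2N) (2N/e)^(2N)]
     = (2π N)^(2/2) / sqrt(2π·2N) · (N/(2N))^(2N)
     = (2π N)^((2−1)/2) / sqrt(2) · 2^(−2N).
Since 2^2 > 1, the factor 2^(−2N) decays exponentially, so the ratio → 0. Substituting N = 20n gives the stated form.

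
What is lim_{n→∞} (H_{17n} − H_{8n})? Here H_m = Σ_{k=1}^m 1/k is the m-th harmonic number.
lim = ln(17/8)

Euler-Maclaurin gives H_m = ln m + γ + 1/(2m) + O(1/m^2). The γ and O(1/m) terms cancel in the difference:
  H_{17n} − H_{8n} = ln(17n) − ln(8n) + O(1/n) = ln(17/8) + O(1/n).
Hence the limit is ln(17/8).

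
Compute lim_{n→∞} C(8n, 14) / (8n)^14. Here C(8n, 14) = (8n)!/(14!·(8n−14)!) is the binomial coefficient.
lim = 1/14! = 1/87178291200

With N = 8n → ∞: C(N, 14) / N^14 = [N(N−1)…(N−13)] / (14! · N^14) = (1/14!) · 1 · (1 − 1/(8n)) · … · (1 − 13/(8n)). Each factor → 1 as N → ∞, so the limit is 1/14! = 1/87178291200.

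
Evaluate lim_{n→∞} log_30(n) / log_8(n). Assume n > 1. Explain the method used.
lim = ln(8) / ln(30) = log_30(8)

Change of base: log_30(n) = ln n / ln 30 and log_8(n) = ln n / ln 8. The ratio is (ln n / ln 30) · (ln 8 / ln n) = ln 8 / ln 30, a constant independent of n. So the limit is ln 8 / ln 30 = log_30(8).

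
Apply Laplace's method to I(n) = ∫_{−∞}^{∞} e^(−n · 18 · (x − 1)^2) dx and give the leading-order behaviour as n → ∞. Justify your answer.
I(n) = sqrt(π/(18n))

Here φ(x) = 18 · (x − 1)^2 has its unique minimum at x* = 1 with φ(x*) = 0 and φ''(x*) = 36. Laplace's method gives
  I(n) ~ e^(−n φ(x*)) · sqrt(2π / (n · φ''(x*))) = sqrt(2π / (36n)) = sqrt(π/(18n)).
This is exact: substituting u = (x − 1)·sqrt(18n) gives I(n) = (1/sqrt(18n)) ∫_{−∞}^{∞} e^(−u^2) du = sqrt(π/(18n)).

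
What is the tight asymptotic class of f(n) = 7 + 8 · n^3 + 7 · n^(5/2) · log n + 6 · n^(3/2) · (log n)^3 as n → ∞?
f(n) ∈ Θ(n^3)

Compare the terms by growth order. For large n, n^a · (log n)^b dominates n^a' · (log n)^b' iff a > a', or (a = a' and b > b'). Ranking the 4 terms shows the dominant one is 8 · n^3. Hence f(n) ∈ Θ(n^3).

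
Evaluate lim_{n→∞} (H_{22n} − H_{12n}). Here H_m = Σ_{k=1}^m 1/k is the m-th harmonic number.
lim = ln(22/12) = ln(11/6)

Euler-Maclaurin gives H_m = ln m + γ + 1/(2m) + O(1/m^2). The γ and O(1/m) terms cancel in the difference:
  H_{22n} − H_{12n} = ln(22n) − ln(12n) + O(1/n) = ln(22/12) + O(1/n).
Hence the limit is ln(22/12) = ln(11/6).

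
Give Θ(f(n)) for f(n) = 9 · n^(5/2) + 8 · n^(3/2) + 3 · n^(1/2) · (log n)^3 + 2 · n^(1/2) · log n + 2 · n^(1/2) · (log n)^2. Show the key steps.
f(n) ∈ Θ(n^(5/2))

Compare the terms by growth order. For large n, n^a · (log n)^b dominates n^a' · (log n)^b' iff a > a', or (a = a' and b > b'). Ranking the 5 terms shows the dominant one is 9 · n^(5/2). Hence f(n) ∈ Θ(n^(5/2)).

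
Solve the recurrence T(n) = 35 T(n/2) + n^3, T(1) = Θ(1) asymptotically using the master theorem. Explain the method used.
T(n) = Θ(n^(log_2 35))

Master theorem: compare f(n) = n^3 to n^(log_2 35) where log_2 35 ≈ 5.129. Since 3 < log_2 35, we have f(n) = O(n^(log_2 35 − ε)) for some ε > 0 — Case 1. Hence T(n) = Θ(n^(log_2 35)).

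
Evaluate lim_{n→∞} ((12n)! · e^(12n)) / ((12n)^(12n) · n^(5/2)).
lim = 0

Stirling: (12n)! ~ sqrt(2π·12n) · (12n/e)^(12n). Hence
  (12n)! · e^(12n) / (12n)^(12n) ~ sqrt(2π·12n).
Dividing by n^(5/2): sqrt(2π·12n) / n^(5/2) = sqrt(2π·12) · n^((1−5)/2), so the expression behaves like sqrt(2π·12) · n^((1−5)/2) → 0.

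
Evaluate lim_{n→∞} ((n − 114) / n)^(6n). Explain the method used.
lim = e^(−684)

Rewrite as (1 − 114/n)^(6n). By the standard limit (1 + x/n)^n → e^x, we have (1 − 114/n)^n → e^(−114), and raising to the 6th power gives e^(−684).
More precisely, ln[(1 − 114/n)^(6n)] = 6n · ln(1 − 114/n) = 6n · (-114/n + O(1/n^2)) = -684 + O(1/n) → -684.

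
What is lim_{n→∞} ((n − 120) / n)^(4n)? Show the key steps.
lim = e^(−480)

Rewrite as (1 − 120/n)^(4n). By the standard limit (1 + x/n)^n → e^x, we have (1 − 120/n)^n → e^(−120), and raising to the 4th power gives e^(−480).
More precisely, ln[(1 − 120/n)^(4n)] = 4n · ln(1 − 120/n) = 4n · (-120/n + O(1/n^2)) = -480 + O(1/n) → -480.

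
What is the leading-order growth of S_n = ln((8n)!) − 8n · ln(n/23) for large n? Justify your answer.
S_n ~ 8n · (ln 184 − 1) + O(ln n)

Stirling: ln((8n)!) = 8n ln(8n) − 8n + O(ln n).
  S_n = 8n ln(8n) − 8n − 8n ln(n/23) + O(ln n)
      = 8n ln(8n) − 8n ln n + 8n ln 23 − 8n + O(ln n)
      = 8n ln 8 + 8n ln 23 − 8n + O(ln n)
      = 8n (ln 184 − 1) + O(ln n).
Numerically ln(184) − 1 ≈ 4.2149.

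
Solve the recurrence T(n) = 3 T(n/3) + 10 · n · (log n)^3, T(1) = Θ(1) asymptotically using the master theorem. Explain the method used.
T(n) = Θ(n · (log n)^4)

Here log_3 3 = 1 and f(n) = 10 · n · (log n)^3 = Θ(n^(log_3 3) · (log n)^3). This is the extended Case 2 of the master theorem (f matches the critical exponent up to log factors), giving T(n) = Θ(n^(log_3 3) · (log n)^(3+1)) = Θ(n · (log n)^4).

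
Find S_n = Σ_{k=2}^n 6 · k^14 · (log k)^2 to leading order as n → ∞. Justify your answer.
S_n ~ 2 · n^15 · (log n)^2 / 5

By integral comparison, S_n = ∫_1^n 6 · x^14 · (log x)^2 dx + O(n^14 · (log n)^2). For the integral, the leading term of ∫_1^n x^14 (log x)^2 dx is n^15/15 · (log n)^2 (by repeated integration by parts; each step lowers the log-exponent and produces a relatively O(1/log n) correction). Hence S_n ~ 2 · n^15 · (log n)^2 / 5.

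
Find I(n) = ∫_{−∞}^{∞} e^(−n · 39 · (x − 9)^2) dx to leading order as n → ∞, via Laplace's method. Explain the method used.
I(n) = sqrt(π/(39n))

Here φ(x) = 39 · (x − 9)^2 has its unique minimum at x* = 9 with φ(x*) = 0 and φ''(x*) = 78. Laplace's method gives
  I(n) ~ e^(−n φ(x*)) · sqrt(2π / (n · φ''(x*))) = sqrt(2π / (78n)) = sqrt(π/(39n)).
This is exact: substituting u = (x − 9)·sqrt(39n) gives I(n) = (1/sqrt(39n)) ∫_{−∞}^{∞} e^(−u^2) du = sqrt(π/(39n)).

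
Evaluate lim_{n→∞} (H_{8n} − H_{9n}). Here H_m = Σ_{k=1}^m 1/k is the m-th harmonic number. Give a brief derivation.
lim = ln(8/9)

Euler-Maclaurin gives H_m = ln m + γ + 1/(2m) + O(1/m^2). The γ and O(1/m) terms cancel in the difference:
  H_{8n} − H_{9n} = ln(8n) − ln(9n) + O(1/n) = ln(8/9) + O(1/n).
Hence the limit is ln(8/9).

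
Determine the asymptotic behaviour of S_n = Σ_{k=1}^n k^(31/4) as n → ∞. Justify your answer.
S_n ~ (4/35) · n^(35/4)

Integral comparison: Σ_{k=1}^n k^(31/4) = ∫_0^n x^(31/4) dx + O(n^(31/4)). The integral is n^(1 + 31/4) / (1 + 31/4) = n^((31+4)/4) / ((31+4)/4) = (4/35) · n^(35/4).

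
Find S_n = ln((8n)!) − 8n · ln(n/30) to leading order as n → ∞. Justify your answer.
S_n ~ 8n · (ln 240 − 1) + O(ln n)

Stirling: ln((8n)!) = 8n ln(8n) − 8n + O(ln n).
  S_n = 8n ln(8n) − 8n − 8n ln(n/30) + O(ln n)
      = 8n ln(8n) − 8n ln n + 8n ln 30 − 8n + O(ln n)
      = 8n ln 8 + 8n ln 30 − 8n + O(ln n)
      = 8n (ln 240 − 1) + O(ln n).
Numerically ln(240) − 1 ≈ 4.4806.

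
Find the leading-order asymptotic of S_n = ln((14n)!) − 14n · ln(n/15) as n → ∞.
S_n ~ 14n · (ln 210 − 1) + O(ln n)

Stirling: ln((14n)!) = 14n ln(14n) − 14n + O(ln n).
  S_n = 14n ln(14n) − 14n − 14n ln(n/15) + O(ln n)
      = 14n ln(14n) − 14n ln n + 14n ln 15 − 14n + O(ln n)
      = 14n ln 14 + 14n ln 15 − 14n + O(ln n)
      = 14n (ln 210 − 1) + O(ln n).
Numerically ln(210) − 1 ≈ 4.3471.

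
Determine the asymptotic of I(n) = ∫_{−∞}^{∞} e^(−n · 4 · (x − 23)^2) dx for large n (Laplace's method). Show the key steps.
I(n) = sqrt(π/(4n))

Here φ(x) = 4 · (x − 23)^2 has its unique minimum at x* = 23 with φ(x*) = 0 and φ''(x*) = 8. Laplace's method gives
  I(n) ~ e^(−n φ(x*)) · sqrt(2π / (n · φ''(x*))) = sqrt(2π / (8n)) = sqrt(π/(4n)).
This is exact: substituting u = (x − 23)·sqrt(4n) gives I(n) = (1/sqrt(4n)) ∫_{−∞}^{∞} e^(−u^2) du = sqrt(π/(4n)).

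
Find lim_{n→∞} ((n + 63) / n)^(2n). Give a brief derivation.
lim = e^126

Rewrite as (1 + 63/n)^(2n). By the standard limit (1 + x/n)^n → e^x, we have (1 + 63/n)^n → e^63, and raising to the 2nd power gives e^126.
More precisely, ln[(1 + 63/n)^(2n)] = 2n · ln(1 + 63/n) = 2n · (63/n + O(1/n^2)) = 126 + O(1/n) → 126.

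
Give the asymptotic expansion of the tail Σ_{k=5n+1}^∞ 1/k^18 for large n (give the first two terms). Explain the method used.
Σ_{k>5n} 1/k^18 = 1/(17 · (5n)^17) − 1/(2 · (5n)^18) + O(1/(5n)^19)

Compare to the integral: ∫_{5n}^∞ x^(−18) dx = [−x^(−17)/17]_{5n}^∞ = 1/((18−1)·(5n)^17). The Euler-Maclaurin correction adds −f(5n)/2 = −1/(2·(5n)^18). Euler-Maclaurin then gives
  Σ_{k>5n} 1/k^18 = ∫_{5n}^∞ dx/x^18 − 1/(2·(5n)^18) + O(1/(5n)^19).
(Equivalently this is ζ(18) − Σ_{k≤5n} 1/k^18.)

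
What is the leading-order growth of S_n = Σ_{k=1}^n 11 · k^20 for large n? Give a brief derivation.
S_n ~ 11 · n^21 / 21

By integral comparison (Euler-Maclaurin), Σ_{k=1}^n 11 · k^20 = 11 · ∫_0^n x^20 dx + O(n^20) = 11 · n^21/21 + O(n^20). (Equivalently, Faulhaber's formula gives the same leading term.)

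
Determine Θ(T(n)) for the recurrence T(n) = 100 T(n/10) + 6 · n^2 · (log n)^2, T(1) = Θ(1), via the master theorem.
T(n) = Θ(n^2 · (log n)^3)

Here log_10 100 = 2 and f(n) = 6 · n^2 · (log n)^2 = Θ(n^(log_10 100) · (log n)^2). This is the extended Case 2 of the master theorem (f matches the critical exponent up to log factors), giving T(n) = Θ(n^(log_10 100) · (log n)^(2+1)) = Θ(n^2 · (log n)^3).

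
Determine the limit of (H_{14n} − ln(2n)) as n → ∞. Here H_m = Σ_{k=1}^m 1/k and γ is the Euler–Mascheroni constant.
lim = ln 7 + γ

By Euler-Maclaurin, H_m = ln m + γ + O(1/m). So
  H_{14n} − ln(2n) = ln(14n) + γ − ln(2n) + O(1/n)
                       = ln(14/2) + γ + O(1/n).
Hence the limit is ln(14/2) + γ (= ln 7).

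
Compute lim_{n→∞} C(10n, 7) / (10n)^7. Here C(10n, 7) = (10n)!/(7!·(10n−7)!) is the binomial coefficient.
lim = 1/7! = 1/5040

With N = 10n → ∞: C(N, 7) / N^7 = [N(N−1)…(N−6)] / (7! · N^7) = (1/7!) · 1 · (1 − 1/(10n)) · … · (1 − 6/(10n)). Each factor → 1 as N → ∞, so the limit is 1/7! = 1/5040.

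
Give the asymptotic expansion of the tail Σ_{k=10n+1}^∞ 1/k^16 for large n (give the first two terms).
Σ_{k>10n} 1/k^16 = 1/(15 · (10n)^15) − 1/(2 · (10n)^16) + O(1/(10n)^17)

Compare to the integral: ∫_{10n}^∞ x^(−16) dx = [−x^(−15)/15]_{10n}^∞ = 1/((16−1)·(10n)^15). The Euler-Maclaurin correction adds −f(10n)/2 = −1/(2·(10n)^16). Euler-Maclaurin then gives
  Σ_{k>10n} 1/k^16 = ∫_{10n}^∞ dx/x^16 − 1/(2·(10n)^16) + O(1/(10n)^17).
(Equivalently this is ζ(16) − Σ_{k≤10n} 1/k^16.)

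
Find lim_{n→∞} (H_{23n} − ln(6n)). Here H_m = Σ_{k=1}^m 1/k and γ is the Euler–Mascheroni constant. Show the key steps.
lim = ln(23/6) + γ

By Euler-Maclaurin, H_m = ln m + γ + O(1/m). So
  H_{23n} − ln(6n) = ln(23n) + γ − ln(6n) + O(1/n)
                       = ln(23/6) + γ + O(1/n).
Hence the limit is ln(23/6) + γ.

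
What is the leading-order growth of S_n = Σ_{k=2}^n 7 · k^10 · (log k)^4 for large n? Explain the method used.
S_n ~ 7 · n^11 · (log n)^4 / 11

By integral comparison, S_n = ∫_1^n 7 · x^10 · (log x)^4 dx + O(n^10 · (log n)^4). For the integral, the leading term of ∫_1^n x^10 (log x)^4 dx is n^11/11 · (log n)^4 (by repeated integration by parts; each step lowers the log-exponent and produces a relatively O(1/log n) correction). Hence S_n ~ 7 · n^11 · (log n)^4 / 11.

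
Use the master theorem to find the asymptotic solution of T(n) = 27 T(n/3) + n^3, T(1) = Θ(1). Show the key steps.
T(n) = Θ(n^3 log n)

log_3 27 = 3, and f(n) = n^3 = Θ(n^(log_3 27)). This is Case 2 of the master theorem: T(n) = Θ(f(n) · log n) = Θ(n^3 log n).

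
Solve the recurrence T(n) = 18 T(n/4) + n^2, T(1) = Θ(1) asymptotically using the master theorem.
T(n) = Θ(n^(log_4 18))

Master theorem: compare f(n) = n^2 to n^(log_4 18) where log_4 18 ≈ 2.085. Since 2 < log_4 18, we have f(n) = O(n^(log_4 18 − ε)) for some ε > 0 — Case 1. Hence T(n) = Θ(n^(log_4 18)).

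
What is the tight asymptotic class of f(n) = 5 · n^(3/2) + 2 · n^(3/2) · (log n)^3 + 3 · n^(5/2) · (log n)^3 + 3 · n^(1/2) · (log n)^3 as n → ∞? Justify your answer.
f(n) ∈ Θ(n^(5/2) · (log n)^3)

Compare the terms by growth order. For large n, n^a · (log n)^b dominates n^a' · (log n)^b' iff a > a', or (a = a' and b > b'). Ranking the 4 terms shows the dominant one is 3 · n^(5/2) · (log n)^3. Hence f(n) ∈ Θ(n^(5/2) · (log n)^3).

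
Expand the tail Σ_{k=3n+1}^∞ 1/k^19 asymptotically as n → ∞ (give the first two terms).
Σ_{k>3n} 1/k^19 = 1/(18 · (3n)^18) − 1/(2 · (3n)^19) + O(1/(3n)^20)

Compare to the integral: ∫_{3n}^∞ x^(−19) dx = [−x^(−18)/18]_{3n}^∞ = 1/((19−1)·(3n)^18). The Euler-Maclaurin correction adds −f(3n)/2 = −1/(2·(3n)^19). Euler-Maclaurin then gives
  Σ_{k>3n} 1/k^19 = ∫_{3n}^∞ dx/x^19 − 1/(2·(3n)^19) + O(1/(3n)^20).
(Equivalently this is ζ(19) − Σ_{k≤3n} 1/k^19.)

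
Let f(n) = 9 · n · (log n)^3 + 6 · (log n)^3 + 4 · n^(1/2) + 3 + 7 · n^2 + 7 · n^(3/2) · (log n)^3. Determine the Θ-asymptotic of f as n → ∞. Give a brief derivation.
f(n) ∈ Θ(n^2)

Compare the terms by growth order. For large n, n^a · (log n)^b dominates n^a' · (log n)^b' iff a > a', or (a = a' and b > b'). Ranking the 6 terms shows the dominant one is 7 · n^2. Hence f(n) ∈ Θ(n^2).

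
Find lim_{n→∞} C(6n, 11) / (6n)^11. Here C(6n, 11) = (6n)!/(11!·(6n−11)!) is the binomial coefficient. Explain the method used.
lim = 1/11! = 1/39916800

With N = 6n → ∞: C(N, 11) / N^11 = [N(N−1)…(N−10)] / (11! · N^11) = (1/11!) · 1 · (1 − 1/(6n)) · … · (1 − 10/(6n)). Each factor → 1 as N → ∞, so the limit is 1/11! = 1/39916800.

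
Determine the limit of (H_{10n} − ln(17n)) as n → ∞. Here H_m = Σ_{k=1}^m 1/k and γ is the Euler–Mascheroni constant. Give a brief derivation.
lim = ln(10/17) + γ

By Euler-Maclaurin, H_m = ln m + γ + O(1/m). So
  H_{10n} − ln(17n) = ln(10n) + γ − ln(17n) + O(1/n)
                       = ln(10/17) + γ + O(1/n).
Hence the limit is ln(10/17) + γ.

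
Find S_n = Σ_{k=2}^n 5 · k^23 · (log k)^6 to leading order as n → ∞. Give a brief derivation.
S_n ~ 5 · n^24 · (log n)^6 / 24

By integral comparison, S_n = ∫_1^n 5 · x^23 · (log x)^6 dx + O(n^23 · (log n)^6). For the integral, the leading term of ∫_1^n x^23 (log x)^6 dx is n^24/24 · (log n)^6 (by repeated integration by parts; each step lowers the log-exponent and produces a relatively O(1/log n) correction). Hence S_n ~ 5 · n^24 · (log n)^6 / 24.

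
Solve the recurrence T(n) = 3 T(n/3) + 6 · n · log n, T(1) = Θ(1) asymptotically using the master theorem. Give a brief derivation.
T(n) = Θ(n · (log n)^2)

Here log_3 3 = 1 and f(n) = 6 · n · log n = Θ(n^(log_3 3) · (log n)^1). This is the extended Case 2 of the master theorem (f matches the critical exponent up to log factors), giving T(n) = Θ(n^(log_3 3) · (log n)^(1+1)) = Θ(n · (log n)^2).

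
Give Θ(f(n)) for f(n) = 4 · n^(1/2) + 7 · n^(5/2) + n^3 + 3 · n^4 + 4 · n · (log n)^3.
f(n) ∈ Θ(n^4)

Compare the terms by growth order. For large n, n^a · (log n)^b dominates n^a' · (log n)^b' iff a > a', or (a = a' and b > b'). Ranking the 5 terms shows the dominant one is 3 · n^4. Hence f(n) ∈ Θ(n^4).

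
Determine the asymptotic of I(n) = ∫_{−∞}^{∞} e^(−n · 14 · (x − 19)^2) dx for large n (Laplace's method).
I(n) = sqrt(π/(14n))

Here φ(x) = 14 · (x − 19)^2 has its unique minimum at x* = 19 with φ(x*) = 0 and φ''(x*) = 28. Laplace's method gives
  I(n) ~ e^(−n φ(x*)) · sqrt(2π / (n · φ''(x*))) = sqrt(2π / (28n)) = sqrt(π/(14n)).
This is exact: substituting u = (x − 19)·sqrt(14n) gives I(n) = (1/sqrt(14n)) ∫_{−∞}^{∞} e^(−u^2) du = sqrt(π/(14n)).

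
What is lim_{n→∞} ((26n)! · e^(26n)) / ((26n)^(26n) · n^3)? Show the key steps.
lim = 0

Stirling: (26n)! ~ sqrt(2π·26n) · (26n/e)^(26n). Hence
  (26n)! · e^(26n) / (26n)^(26n) ~ sqrt(2π·26n).
Dividing by n^3: sqrt(2π·26n) / n^3 = sqrt(2π·26) · n^((1−6)/2), so the expression behaves like sqrt(2π·26) · n^((1−6)/2) → 0.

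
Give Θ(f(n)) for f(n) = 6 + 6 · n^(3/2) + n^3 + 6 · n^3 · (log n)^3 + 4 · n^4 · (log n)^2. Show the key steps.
f(n) ∈ Θ(n^4 · (log n)^2)

Compare the terms by growth order. For large n, n^a · (log n)^b dominates n^a' · (log n)^b' iff a > a', or (a = a' and b > b'). Ranking the 5 terms shows the dominant one is 4 · n^4 · (log n)^2. Hence f(n) ∈ Θ(n^4 · (log n)^2).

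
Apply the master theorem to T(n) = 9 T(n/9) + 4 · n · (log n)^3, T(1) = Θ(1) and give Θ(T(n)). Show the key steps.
T(n) = Θ(n · (log n)^4)

Here log_9 9 = 1 and f(n) = 4 · n · (log n)^3 = Θ(n^(log_9 9) · (log n)^3). This is the extended Case 2 of the master theorem (f matches the critical exponent up to log factors), giving T(n) = Θ(n^(log_9 9) · (log n)^(3+1)) = Θ(n · (log n)^4).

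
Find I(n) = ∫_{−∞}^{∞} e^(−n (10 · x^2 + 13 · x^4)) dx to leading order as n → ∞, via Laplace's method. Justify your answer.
I(n) ~ sqrt(π/(10n))

φ(x) = 10 · x^2 + 13 · x^4 has its unique global minimum at x* = 0 (since φ'(x) = 20x + 52x^3 = 0 only at x = 0 for real x with both coefficients positive, and φ → ∞ as |x| → ∞). At x* = 0, φ(0) = 0 and φ''(0) = 20. Laplace's method then gives
  I(n) ~ sqrt(2π / (n · φ''(0))) · e^(−n φ(0)) = sqrt(2π / (20n)) = sqrt(π/(10n)).
The 13 · x^4 term contributes only at subleading order (an O(1/n) relative correction).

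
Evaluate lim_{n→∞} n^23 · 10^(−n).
lim = 0

Exponentials with base > 1 dominate every fixed polynomial: for any fixed c, n^c / 10^n → 0 as n → ∞ (e.g. by the ratio test, or by writing 10^n = e^(n ln 10) and noting e^(n ln 10) / n^c → ∞). Hence n^23 · 10^(−n) = n^23 / 10^n → 0.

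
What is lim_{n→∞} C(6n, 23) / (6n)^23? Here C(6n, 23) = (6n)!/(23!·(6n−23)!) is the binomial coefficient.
lim = 1/23! = 1/25852016738884976640000

With N = 6n → ∞: C(N, 23) / N^23 = [N(N−1)…(N−22)] / (23! · N^23) = (1/23!) · 1 · (1 − 1/(6n)) · … · (1 − 22/(6n)). Each factor → 1 as N → ∞, so the limit is 1/23! = 1/25852016738884976640000.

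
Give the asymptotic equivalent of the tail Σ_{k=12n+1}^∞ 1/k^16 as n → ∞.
Σ_{k>12n} 1/k^16 ~ 1/(15 · (12n)^15)

Compare to the integral: ∫_{12n}^∞ x^(−16) dx = [−x^(−15)/15]_{12n}^∞ = 1/((16−1)·(12n)^15). Euler-Maclaurin then gives
  Σ_{k>12n} 1/k^16 = ∫_{12n}^∞ dx/x^16 − 1/(2·(12n)^16) + O(1/(12n)^17).
(Equivalently this is ζ(16) − Σ_{k≤12n} 1/k^16.)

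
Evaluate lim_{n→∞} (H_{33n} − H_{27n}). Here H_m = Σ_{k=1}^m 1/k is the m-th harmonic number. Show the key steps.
lim = ln(33/27) = ln(11/9)

Euler-Maclaurin gives H_m = ln m + γ + 1/(2m) + O(1/m^2). The γ and O(1/m) terms cancel in the difference:
  H_{33n} − H_{27n} = ln(33n) − ln(27n) + O(1/n) = ln(33/27) + O(1/n).
Hence the limit is ln(33/27) = ln(11/9).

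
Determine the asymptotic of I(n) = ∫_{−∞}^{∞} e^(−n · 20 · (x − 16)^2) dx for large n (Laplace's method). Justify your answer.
I(n) = sqrt(π/(20n))

Here φ(x) = 20 · (x − 16)^2 has its unique minimum at x* = 16 with φ(x*) = 0 and φ''(x*) = 40. Laplace's method gives
  I(n) ~ e^(−n φ(x*)) · sqrt(2π / (n · φ''(x*))) = sqrt(2π / (40n)) = sqrt(π/(20n)).
This is exact: substituting u = (x − 16)·sqrt(20n) gives I(n) = (1/sqrt(20n)) ∫_{−∞}^{∞} e^(−u^2) du = sqrt(π/(20n)).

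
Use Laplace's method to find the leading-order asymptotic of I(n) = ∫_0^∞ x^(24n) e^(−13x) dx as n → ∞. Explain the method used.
I(n) ~ (sqrt(2π·24n) / 13) · (24n/(13e))^(24n)

Write the integrand as exp(24n ln x − 13x) and set f(x) = 24n ln x − 13x. Then f'(x) = 24n/x − 13 = 0 at x* = 24n/13, and f''(x*) = −24n/x*^2 = −13^2/(24n). Laplace's method (interior maximum) gives
  I(n) ~ e^(f(x*)) · sqrt(2π / |f''(x*)|)
        = exp(24n ln(24n/13) − 24n) · sqrt(2π · 24n / 13^2)
        = (24n/13)^(24n) e^(−24n) · sqrt(2π·24n) / 13
        = (sqrt(2π·24n) / 13) · (24n/(13e))^(24n).
This matches Γ(24n+1)/13^(24n+1) with Stirling applied to Γ.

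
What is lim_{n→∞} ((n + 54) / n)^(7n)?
lim = e^378

Rewrite as (1 + 54/n)^(7n). By the standard limit (1 + x/n)^n → e^x, we have (1 + 54/n)^n → e^54, and raising to the 7th power gives e^378.
More precisely, ln[(1 + 54/n)^(7n)] = 7n · ln(1 + 54/n) = 7n · (54/n + O(1/n^2)) = 378 + O(1/n) → 378.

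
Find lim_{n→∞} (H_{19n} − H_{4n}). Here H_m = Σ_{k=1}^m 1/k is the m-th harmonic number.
lim = ln(19/4)

Euler-Maclaurin gives H_m = ln m + γ + 1/(2m) + O(1/m^2). The γ and O(1/m) terms cancel in the difference:
  H_{19n} − H_{4n} = ln(19n) − ln(4n) + O(1/n) = ln(19/4) + O(1/n).
Hence the limit is ln(19/4).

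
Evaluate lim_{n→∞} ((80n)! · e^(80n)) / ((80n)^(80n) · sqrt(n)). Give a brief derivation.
lim = sqrt(2π·80)

Stirling: (80n)! ~ sqrt(2π·80n) · (80n/e)^(80n). Hence
  (80n)! · e^(80n) / (80n)^(80n) ~ sqrt(2π·80n).
Dividing by sqrt(n): sqrt(2π·80n) / sqrt(n) = sqrt(2π·80) · n^((1−1)/2), so the limit is sqrt(2π·80).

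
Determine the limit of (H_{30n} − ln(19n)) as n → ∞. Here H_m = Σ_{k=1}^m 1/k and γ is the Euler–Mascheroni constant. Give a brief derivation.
lim = ln(30/19) + γ

By Euler-Maclaurin, H_m = ln m + γ + O(1/m). So
  H_{30n} − ln(19n) = ln(30n) + γ − ln(19n) + O(1/n)
                       = ln(30/19) + γ + O(1/n).
Hence the limit is ln(30/19) + γ.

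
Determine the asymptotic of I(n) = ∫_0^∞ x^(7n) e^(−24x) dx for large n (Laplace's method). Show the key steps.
I(n) ~ (sqrt(2π·7n) / 24) · (7n/(24e))^(7n)

Write the integrand as exp(7n ln x − 24x) and set f(x) = 7n ln x − 24x. Then f'(x) = 7n/x − 24 = 0 at x* = 7n/24, and f''(x*) = −7n/x*^2 = −24^2/(7n). Laplace's method (interior maximum) gives
  I(n) ~ e^(f(x*)) · sqrt(2π / |f''(x*)|)
        = exp(7n ln(7n/24) − 7n) · sqrt(2π · 7n / 24^2)
        = (7n/24)^(7n) e^(−7n) · sqrt(2π·7n) / 24
        = (sqrt(2π·7n) / 24) · (7n/(24e))^(7n).
This matches Γ(7n+1)/24^(7n+1) with Stirling applied to Γ.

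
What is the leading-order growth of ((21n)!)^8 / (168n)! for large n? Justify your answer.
((21n)!)^8/(168n)! ~ ((2π·21n)^(7/2) / sqrt(8)) · 8^(−8·21n)  →  0

Write N = 21n. Stirling: N! ~ sqrt(2π N)(N/e)^N and (8N)! ~ sqrt(2π·8N)·(8N/e)^(8N).
  (N!)^8/(8N)! ~ (2π N)^(8/2) (N/e)^(8N) / [sqrt(2π·8N) (8N/e)^(8N)]
     = (2π N)^(8/2) / sqrt(2π·8N) · (N/(8N))^(8N)
     = (2π N)^((8−1)/2) / sqrt(8) · 8^(−8N).
Since 8^8 > 1, the factor 8^(−8N) decays exponentially, so the ratio → 0. Substituting N = 21n gives the stated form.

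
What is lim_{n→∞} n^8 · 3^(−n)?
lim = 0

Exponentials with base > 1 dominate every fixed polynomial: for any fixed c, n^c / 3^n → 0 as n → ∞ (e.g. by the ratio test, or by writing 3^n = e^(n ln 3) and noting e^(n ln 3) / n^c → ∞). Hence n^8 · 3^(−n) = n^8 / 3^n → 0.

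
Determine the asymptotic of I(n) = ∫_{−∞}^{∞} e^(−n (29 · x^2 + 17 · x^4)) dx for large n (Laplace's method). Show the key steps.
I(n) ~ sqrt(π/(29n))

φ(x) = 29 · x^2 + 17 · x^4 has its unique global minimum at x* = 0 (since φ'(x) = 58x + 68x^3 = 0 only at x = 0 for real x with both coefficients positive, and φ → ∞ as |x| → ∞). At x* = 0, φ(0) = 0 and φ''(0) = 58. Laplace's method then gives
  I(n) ~ sqrt(2π / (n · φ''(0))) · e^(−n φ(0)) = sqrt(2π / (58n)) = sqrt(π/(29n)).
The 17 · x^4 term contributes only at subleading order (an O(1/n) relative correction).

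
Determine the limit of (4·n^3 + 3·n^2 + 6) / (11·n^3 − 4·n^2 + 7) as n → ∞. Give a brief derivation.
lim = 4/11

For large n the leading n^3 terms dominate both numerator and denominator. Dividing top and bottom by n^3, every other term tends to 0, leaving 4/11.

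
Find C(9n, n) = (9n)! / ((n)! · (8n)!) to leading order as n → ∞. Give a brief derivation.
C(9n, n) ~ (387420489/16777216)^(n) · sqrt(9/(16π·n))

Write N = n. Apply Stirling to each factorial:
  (9N)! ~ sqrt(2π·9N) · (9N/e)^(9N),
  N! ~ sqrt(2π N) · (N/e)^N,
  (8N)! ~ sqrt(2π·8N) · (8N/e)^(8N).
The exponential factors combine to (9N)^(9N) / (N^N · (8N)^(8N)) = 9^(9N)/8^(8N) = (9^9/8^8)^N = (387420489/16777216)^N.
The square-root prefactors combine to sqrt(2π·9N) / (sqrt(2π N)·sqrt(2π·8N)) = sqrt(9 / (2π·8·N)) = sqrt(9/(16π·n)).
Substituting N = n: C(9n, n) ~ (387420489/16777216)^(n) · sqrt(9/(16π·n)).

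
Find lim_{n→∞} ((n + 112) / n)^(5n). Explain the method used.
lim = e^560

Rewrite as (1 + 112/n)^(5n). By the standard limit (1 + x/n)^n → e^x, we have (1 + 112/n)^n → e^112, and raising to the 5th power gives e^560.
More precisely, ln[(1 + 112/n)^(5n)] = 5n · ln(1 + 112/n) = 5n · (112/n + O(1/n^2)) = 560 + O(1/n) → 560.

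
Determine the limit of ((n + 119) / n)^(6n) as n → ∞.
lim = e^714

Rewrite as (1 + 119/n)^(6n). By the standard limit (1 + x/n)^n → e^x, we have (1 + 119/n)^n → e^119, and raising to the 6th power gives e^714.
More precisely, ln[(1 + 119/n)^(6n)] = 6n · ln(1 + 119/n) = 6n · (119/n + O(1/n^2)) = 714 + O(1/n) → 714.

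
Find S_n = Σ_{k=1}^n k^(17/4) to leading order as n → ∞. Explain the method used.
S_n ~ (4/21) · n^(21/4)

Integral comparison: Σ_{k=1}^n k^(17/4) = ∫_0^n x^(17/4) dx + O(n^(17/4)). The integral is n^(1 + 17/4) / (1 + 17/4) = n^((17+4)/4) / ((17+4)/4) = (4/21) · n^(21/4).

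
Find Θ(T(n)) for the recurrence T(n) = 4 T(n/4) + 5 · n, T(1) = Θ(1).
T(n) = Θ(n log n)

log_4 4 = 1, and f(n) = 5 · n = Θ(n^(log_4 4)). This is Case 2 of the master theorem: T(n) = Θ(f(n) · log n) = Θ(n log n).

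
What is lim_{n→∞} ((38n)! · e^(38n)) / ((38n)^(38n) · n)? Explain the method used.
lim = 0

Stirling: (38n)! ~ sqrt(2π·38n) · (38n/e)^(38n). Hence
  (38n)! · e^(38n) / (38n)^(38n) ~ sqrt(2π·38n).
Dividing by n: sqrt(2π·38n) / n = sqrt(2π·38) · n^((1−2)/2), so the expression behaves like sqrt(2π·38) · n^((1−2)/2) → 0.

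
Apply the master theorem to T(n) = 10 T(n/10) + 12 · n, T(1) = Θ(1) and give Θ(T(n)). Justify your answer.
T(n) = Θ(n log n)

log_10 10 = 1, and f(n) = 12 · n = Θ(n^(log_10 10)). This is Case 2 of the master theorem: T(n) = Θ(f(n) · log n) = Θ(n log n).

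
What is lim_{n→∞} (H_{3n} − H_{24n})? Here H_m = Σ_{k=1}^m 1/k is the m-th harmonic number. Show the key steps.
lim = ln(3/24) = −ln 8

Euler-Maclaurin gives H_m = ln m + γ + 1/(2m) + O(1/m^2). The γ and O(1/m) terms cancel in the difference:
  H_{3n} − H_{24n} = ln(3n) − ln(24n) + O(1/n) = ln(3/24) + O(1/n).
Hence the limit is ln(3/24) = −ln 8.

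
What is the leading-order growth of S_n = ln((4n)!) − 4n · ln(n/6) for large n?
S_n ~ 4n · (ln 24 − 1) + O(ln n)

Stirling: ln((4n)!) = 4n ln(4n) − 4n + O(ln n).
  S_n = 4n ln(4n) − 4n − 4n ln(n/6) + O(ln n)
      = 4n ln(4n) − 4n ln n + 4n ln 6 − 4n + O(ln n)
      = 4n ln 4 + 4n ln 6 − 4n + O(ln n)
      = 4n (ln 24 − 1) + O(ln n).
Numerically ln(24) − 1 ≈ 2.1781.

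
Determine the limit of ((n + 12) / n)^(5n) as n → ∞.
lim = e^60

Rewrite as (1 + 12/n)^(5n). By the standard limit (1 + x/n)^n → e^x, we have (1 + 12/n)^n → e^12, and raising to the 5th power gives e^60.
More precisely, ln[(1 + 12/n)^(5n)] = 5n · ln(1 + 12/n) = 5n · (12/n + O(1/n^2)) = 60 + O(1/n) → 60.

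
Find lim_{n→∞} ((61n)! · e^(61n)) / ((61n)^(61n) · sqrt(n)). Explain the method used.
lim = sqrt(2π·61)

Stirling: (61n)! ~ sqrt(2π·61n) · (61n/e)^(61n). Hence
  (61n)! · e^(61n) / (61n)^(61n) ~ sqrt(2π·61n).
Dividing by sqrt(n): sqrt(2π·61n) / sqrt(n) = sqrt(2π·61) · n^((1−1)/2), so the limit is sqrt(2π·61).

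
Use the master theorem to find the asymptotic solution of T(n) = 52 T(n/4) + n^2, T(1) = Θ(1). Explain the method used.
T(n) = Θ(n^(log_4 52))

Master theorem: compare f(n) = n^2 to n^(log_4 52) where log_4 52 ≈ 2.850. Since 2 < log_4 52, we have f(n) = O(n^(log_4 52 − ε)) for some ε > 0 — Case 1. Hence T(n) = Θ(n^(log_4 52)).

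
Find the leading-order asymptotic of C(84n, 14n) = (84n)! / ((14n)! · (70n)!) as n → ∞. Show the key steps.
C(84n, 14n) ~ (46656/3125)^(14n) · sqrt(3/(5π·14n))

Write N = 14n. Apply Stirling to each factorial:
  (6N)! ~ sqrt(2π·6N) · (6N/e)^(6N),
  N! ~ sqrt(2π N) · (N/e)^N,
  (5N)! ~ sqrt(2π·5N) · (5N/e)^(5N).
The exponential factors combine to (6N)^(6N) / (N^N · (5N)^(5N)) = 6^(6N)/5^(5N) = (6^6/5^5)^N = (46656/3125)^N.
The square-root prefactors combine to sqrt(2π·6N) / (sqrt(2π N)·sqrt(2π·5N)) = sqrt(6 / (2π·5·N)) = sqrt(3/(5π·14n)).
Substituting N = 14n: C(84n, 14n) ~ (46656/3125)^(14n) · sqrt(3/(5π·14n)).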